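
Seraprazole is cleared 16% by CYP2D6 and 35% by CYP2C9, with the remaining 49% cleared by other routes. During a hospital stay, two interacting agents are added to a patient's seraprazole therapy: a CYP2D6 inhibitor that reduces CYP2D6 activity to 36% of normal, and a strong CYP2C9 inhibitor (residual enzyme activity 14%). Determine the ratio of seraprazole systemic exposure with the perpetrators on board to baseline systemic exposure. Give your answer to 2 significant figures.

The CYP2D6 pathway (16% of clearance) is reduced to 0.36× activity: 0.16 × 0.36 = 0.0576.
The CYP2C9 pathway (35% of clearance) drops to 0.14× activity: 0.35 × 0.14 = 0.049.
The remaining 49% of clearance is unaffected.
New clearance relative to baseline: 0.0576 + 0.049 + 0.49 = 0.5966.
Because systemic exposure varies inversely with clearance, the combined effect is 1 / 0.5966 = 1.7.

1.7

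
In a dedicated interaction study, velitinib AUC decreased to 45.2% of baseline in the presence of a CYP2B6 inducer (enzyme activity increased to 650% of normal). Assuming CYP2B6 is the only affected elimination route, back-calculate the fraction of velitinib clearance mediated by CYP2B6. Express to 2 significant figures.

CL'/CL = 1 / 0.452 = 2.212
6.5·fm + (1 − fm) = 2.212
fm = (2.212 − 1) / (6.5 − 1) = 0.22

0.22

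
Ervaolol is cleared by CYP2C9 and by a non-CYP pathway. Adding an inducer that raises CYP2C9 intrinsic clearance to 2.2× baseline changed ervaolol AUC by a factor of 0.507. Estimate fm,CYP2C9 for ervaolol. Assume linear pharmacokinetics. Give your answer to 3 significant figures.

Write x for the fraction cleared via CYP2C9. The observed AUC change means clearance rose to 1/0.507 = 1.972 of baseline.
Only the CYP2C9 route changed, so 1.972 = x·2.2 + (1 − x), giving x = 0.810.

0.810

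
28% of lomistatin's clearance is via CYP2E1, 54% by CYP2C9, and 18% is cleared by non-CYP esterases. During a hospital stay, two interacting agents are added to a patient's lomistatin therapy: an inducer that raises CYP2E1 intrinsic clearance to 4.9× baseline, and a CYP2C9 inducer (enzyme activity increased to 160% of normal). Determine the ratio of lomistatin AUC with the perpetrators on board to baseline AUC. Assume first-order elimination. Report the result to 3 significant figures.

0.414

CYP2E1: 0.28 × 4.9 = 1.372
CYP2C9: 0.54 × 1.6 = 0.864
Other: 0.18 (unchanged)
CL_new/CL_old = 1.372 + 0.864 + 0.18 = 2.416.
Because AUC varies inversely with clearance, the combined effect is 1 / 2.416 = 0.414.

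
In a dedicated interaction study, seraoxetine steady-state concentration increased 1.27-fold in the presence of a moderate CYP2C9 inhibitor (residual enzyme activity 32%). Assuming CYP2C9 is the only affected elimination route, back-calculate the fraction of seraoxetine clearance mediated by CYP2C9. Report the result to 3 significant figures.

0.313

Let x = fm,CYP2C9. Because steady-state concentration ∝ 1/CL, relative clearance fell to 1/1.27 = 0.7874.
Setting x·0.32 + (1 − x) = 0.7874 and solving: x = (0.7874 − 1)/(0.32 − 1) = 0.313.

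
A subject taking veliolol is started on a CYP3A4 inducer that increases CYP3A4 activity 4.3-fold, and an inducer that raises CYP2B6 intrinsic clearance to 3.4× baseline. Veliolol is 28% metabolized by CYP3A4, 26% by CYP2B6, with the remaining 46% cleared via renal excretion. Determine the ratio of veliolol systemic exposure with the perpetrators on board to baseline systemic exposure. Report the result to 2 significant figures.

0.39

The CYP3A4 pathway (28% of clearance) increases to 4.3× activity: 0.28 × 4.3 = 1.204.
The CYP2B6 pathway (26% of clearance) increases to 3.4× activity: 0.26 × 3.4 = 0.884.
The remaining 46% of clearance is unaffected.
CL_new/CL_old = 1.204 + 0.884 + 0.46 = 2.548.
Because systemic exposure varies inversely with clearance, the combined effect is 1 / 2.548 = 0.39.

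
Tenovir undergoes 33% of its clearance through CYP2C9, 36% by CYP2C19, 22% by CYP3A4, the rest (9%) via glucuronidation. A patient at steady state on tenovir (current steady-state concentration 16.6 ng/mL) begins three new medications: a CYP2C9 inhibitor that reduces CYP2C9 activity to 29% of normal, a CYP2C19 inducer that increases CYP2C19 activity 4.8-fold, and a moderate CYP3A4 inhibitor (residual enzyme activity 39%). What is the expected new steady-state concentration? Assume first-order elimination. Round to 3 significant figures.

The CYP2C9 pathway (33% of clearance) falls to 0.29× activity: 0.33 × 0.29 = 0.0957.
The CYP2C19 pathway (36% of clearance) increases to 4.8× activity: 0.36 × 4.8 = 1.728.
The CYP3A4 pathway (22% of clearance) drops to 0.39× activity: 0.22 × 0.39 = 0.0858.
The remaining 9% of clearance is unaffected.
CL_new/CL_old = 0.0957 + 1.728 + 0.0858 + 0.09 = 1.9995.
New steady-state concentration = 16.6 / 1.9995 = 8.30 ng/mL (concentration scales inversely with clearance).

8.30 ng/mL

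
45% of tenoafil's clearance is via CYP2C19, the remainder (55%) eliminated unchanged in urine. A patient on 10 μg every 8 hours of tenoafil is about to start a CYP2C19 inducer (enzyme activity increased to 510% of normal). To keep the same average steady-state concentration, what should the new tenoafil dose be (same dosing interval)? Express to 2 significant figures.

28 μg

CYP2C19: 0.45 × 5.1 = 2.295
Other: 0.55 (unchanged)
Relative clearance = 2.295 + 0.55 = 2.845.
Css,avg = (dose rate)/CL, so holding Css fixed requires dose ∝ CL: 10 × 2.845 = 28 μg.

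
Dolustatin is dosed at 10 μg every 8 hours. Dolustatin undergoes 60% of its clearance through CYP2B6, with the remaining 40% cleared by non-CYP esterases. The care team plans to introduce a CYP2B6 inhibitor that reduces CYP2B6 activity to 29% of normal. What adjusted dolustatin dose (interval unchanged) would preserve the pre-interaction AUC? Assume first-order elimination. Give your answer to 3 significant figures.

5.74 μg

The CYP2B6 pathway (60% of clearance) is reduced to 0.29× activity: 0.6 × 0.29 = 0.174.
The remaining 40% of clearance is unaffected.
Relative clearance = 0.174 + 0.4 = 0.574.
Css,avg = (dose rate)/CL, so holding Css fixed requires dose ∝ CL: 10 × 0.574 = 5.74 μg.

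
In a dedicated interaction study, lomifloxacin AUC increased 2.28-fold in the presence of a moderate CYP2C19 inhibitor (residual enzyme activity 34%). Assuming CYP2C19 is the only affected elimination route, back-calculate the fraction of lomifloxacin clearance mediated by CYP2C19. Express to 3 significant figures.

0.851

CL'/CL = 1 / 2.28 = 0.4386
0.34·fm + (1 − fm) = 0.4386
fm = (0.4386 − 1) / (0.34 − 1) = 0.851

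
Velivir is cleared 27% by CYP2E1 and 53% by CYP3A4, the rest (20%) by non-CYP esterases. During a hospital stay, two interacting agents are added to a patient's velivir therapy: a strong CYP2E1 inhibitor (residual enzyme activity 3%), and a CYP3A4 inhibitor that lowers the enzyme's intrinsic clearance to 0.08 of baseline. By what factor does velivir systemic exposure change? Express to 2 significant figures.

4.0

The CYP2E1 pathway (27% of clearance) is reduced to 0.03× activity: 0.27 × 0.03 = 0.0081.
The CYP3A4 pathway (53% of clearance) is reduced to 0.08× activity: 0.53 × 0.08 = 0.0424.
The remaining 20% of clearance is unaffected.
Relative clearance = 0.0081 + 0.0424 + 0.2 = 0.2505.
Net systemic exposure ratio = 1 / 0.2505 = 4.0.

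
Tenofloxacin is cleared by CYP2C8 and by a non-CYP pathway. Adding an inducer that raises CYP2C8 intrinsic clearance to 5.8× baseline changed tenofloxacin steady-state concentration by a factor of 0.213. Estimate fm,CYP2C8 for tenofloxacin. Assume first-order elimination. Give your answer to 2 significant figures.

0.77

Write x for the fraction cleared via CYP2C8. The observed steady-state concentration change means clearance rose to 1/0.213 = 4.695 of baseline.
Setting x·5.8 + (1 − x) = 4.695 and solving: x = (4.695 − 1)/(5.8 − 1) = 0.77.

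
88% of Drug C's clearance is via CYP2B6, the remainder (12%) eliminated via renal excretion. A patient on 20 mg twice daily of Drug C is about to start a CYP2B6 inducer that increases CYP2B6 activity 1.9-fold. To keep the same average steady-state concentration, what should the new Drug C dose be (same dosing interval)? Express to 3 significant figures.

35.8 mg

The CYP2B6 pathway (88% of clearance) is boosted to 1.9× activity: 0.88 × 1.9 = 1.672.
The remaining 12% of clearance is unaffected.
Relative clearance = 1.672 + 0.12 = 1.792.
To maintain the same steady-state level, dose must scale with clearance: new dose = 20 × 1.792 = 35.8 mg.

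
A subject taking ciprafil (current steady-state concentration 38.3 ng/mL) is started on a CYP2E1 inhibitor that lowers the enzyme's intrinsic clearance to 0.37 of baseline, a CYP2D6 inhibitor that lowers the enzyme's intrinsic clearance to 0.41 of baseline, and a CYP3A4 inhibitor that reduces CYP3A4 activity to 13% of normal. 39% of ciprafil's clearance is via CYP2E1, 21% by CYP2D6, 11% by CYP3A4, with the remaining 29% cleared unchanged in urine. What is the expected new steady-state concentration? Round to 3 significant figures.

The CYP2E1 pathway (39% of clearance) is reduced to 0.37× activity: 0.39 × 0.37 = 0.1443.
The CYP2D6 pathway (21% of clearance) falls to 0.41× activity: 0.21 × 0.41 = 0.0861.
The CYP3A4 pathway (11% of clearance) is reduced to 0.13× activity: 0.11 × 0.13 = 0.0143.
Non-CYP routes (29%) are unchanged.
Relative clearance = 0.1443 + 0.0861 + 0.0143 + 0.29 = 0.5347.
Steady-state concentration ∝ 1/CL: new value = 38.3 / 0.5347 = 71.6 ng/mL.

71.6 ng/mL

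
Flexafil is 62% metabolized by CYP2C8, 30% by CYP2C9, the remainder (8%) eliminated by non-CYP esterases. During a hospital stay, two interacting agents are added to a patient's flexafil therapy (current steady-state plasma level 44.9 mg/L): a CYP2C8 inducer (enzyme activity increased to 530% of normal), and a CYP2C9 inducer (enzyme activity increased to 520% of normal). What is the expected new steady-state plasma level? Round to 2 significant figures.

9.1 mg/L

The CYP2C8 pathway (62% of clearance) increases to 5.3× activity: 0.62 × 5.3 = 3.286.
The CYP2C9 pathway (30% of clearance) increases to 5.2× activity: 0.3 × 5.2 = 1.56.
The remaining 8% of clearance is unaffected.
CL_new/CL_old = 3.286 + 1.56 + 0.08 = 4.926.
Steady-state plasma level ∝ 1/CL: new value = 44.9 / 4.926 = 9.1 mg/L.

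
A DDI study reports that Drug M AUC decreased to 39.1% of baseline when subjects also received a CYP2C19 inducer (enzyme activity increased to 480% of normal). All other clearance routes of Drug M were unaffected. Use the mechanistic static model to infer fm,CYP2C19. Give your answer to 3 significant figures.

Call the CYP2C19 fraction fm. After the interaction, CL_new/CL_old = fm × 4.8 + (1 − fm).
AUC ratio = 1 / (new CL fraction), so new CL fraction = 1 / 0.391 = 2.558.
fm × 4.8 + 1 − fm = 2.558  ⇒  fm × (4.8 − 1) = 1.558  ⇒  fm = 0.410.

0.410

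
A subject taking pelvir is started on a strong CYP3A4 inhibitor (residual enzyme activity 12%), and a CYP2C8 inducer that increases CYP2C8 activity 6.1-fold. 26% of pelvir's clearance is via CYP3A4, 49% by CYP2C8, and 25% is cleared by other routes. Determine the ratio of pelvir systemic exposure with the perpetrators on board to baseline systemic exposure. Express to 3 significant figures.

0.306

CYP3A4: 0.26 × 0.12 = 0.0312
CYP2C8: 0.49 × 6.1 = 2.989
Other: 0.25 (unchanged)
New clearance relative to baseline: 0.0312 + 2.989 + 0.25 = 3.2702.
Because systemic exposure varies inversely with clearance, the combined effect is 1 / 3.2702 = 0.306.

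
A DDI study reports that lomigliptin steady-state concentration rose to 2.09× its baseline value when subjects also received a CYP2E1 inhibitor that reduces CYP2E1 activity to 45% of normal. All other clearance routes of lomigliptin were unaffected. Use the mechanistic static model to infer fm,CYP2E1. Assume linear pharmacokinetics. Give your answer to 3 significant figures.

0.948

Let fm be the CYP2E1 fraction. New clearance relative to baseline = fm × 0.45 + (1 − fm).
Steady-state concentration ratio = 1 / (new CL fraction), so new CL fraction = 1 / 2.09 = 0.4785.
fm × 0.45 + 1 − fm = 0.4785  ⇒  fm × (0.45 − 1) = −0.5215  ⇒  fm = 0.948.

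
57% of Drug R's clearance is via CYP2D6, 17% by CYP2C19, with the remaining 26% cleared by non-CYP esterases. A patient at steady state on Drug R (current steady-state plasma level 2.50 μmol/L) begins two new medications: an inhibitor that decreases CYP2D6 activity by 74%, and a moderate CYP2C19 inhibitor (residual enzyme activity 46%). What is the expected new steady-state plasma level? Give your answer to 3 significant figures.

5.14 μmol/L

The CYP2D6 pathway (57% of clearance) drops to 0.26× activity: 0.57 × 0.26 = 0.1482.
The CYP2C19 pathway (17% of clearance) drops to 0.46× activity: 0.17 × 0.46 = 0.0782.
The remaining 26% of clearance is unaffected.
CL_new/CL_old = 0.1482 + 0.0782 + 0.26 = 0.4864.
New steady-state plasma level = 2.50 / 0.4864 = 5.14 μmol/L (concentration scales inversely with clearance).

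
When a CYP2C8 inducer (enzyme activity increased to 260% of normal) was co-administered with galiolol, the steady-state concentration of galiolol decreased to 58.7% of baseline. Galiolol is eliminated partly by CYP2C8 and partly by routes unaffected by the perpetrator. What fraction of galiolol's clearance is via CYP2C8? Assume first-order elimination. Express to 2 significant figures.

Call the CYP2C8 fraction fm. After the interaction, CL_new/CL_old = fm × 2.6 + (1 − fm).
Steady-state concentration ratio = 1 / (new CL fraction), so new CL fraction = 1 / 0.587 = 1.704.
fm × 2.6 + 1 − fm = 1.704  ⇒  fm × (2.6 − 1) = 0.7036  ⇒  fm = 0.44.

0.44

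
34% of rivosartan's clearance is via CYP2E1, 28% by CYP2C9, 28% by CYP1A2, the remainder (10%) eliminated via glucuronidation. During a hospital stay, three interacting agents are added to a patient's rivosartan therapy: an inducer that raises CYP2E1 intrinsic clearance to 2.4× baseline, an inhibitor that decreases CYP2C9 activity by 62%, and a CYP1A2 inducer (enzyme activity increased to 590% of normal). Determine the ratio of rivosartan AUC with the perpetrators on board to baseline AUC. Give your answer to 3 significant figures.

The CYP2E1 pathway (34% of clearance) is boosted to 2.4× activity: 0.34 × 2.4 = 0.816.
The CYP2C9 pathway (28% of clearance) falls to 0.38× activity: 0.28 × 0.38 = 0.1064.
The CYP1A2 pathway (28% of clearance) is boosted to 5.9× activity: 0.28 × 5.9 = 1.652.
The remaining 10% of clearance is unaffected.
New clearance relative to baseline: 0.816 + 0.1064 + 1.652 + 0.1 = 2.6744.
Because AUC varies inversely with clearance, the combined effect is 1 / 2.6744 = 0.374.

0.374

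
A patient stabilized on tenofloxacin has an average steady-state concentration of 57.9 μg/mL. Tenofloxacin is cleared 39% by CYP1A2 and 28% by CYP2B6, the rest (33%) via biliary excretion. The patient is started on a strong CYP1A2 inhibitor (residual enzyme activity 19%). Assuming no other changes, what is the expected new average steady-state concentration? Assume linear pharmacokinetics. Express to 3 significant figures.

84.6 μg/mL

The CYP1A2 pathway (39% of clearance) is reduced to 0.19× activity: 0.39 × 0.19 = 0.0741.
CYP2B6 (28%) and the residual 33% are unaffected.
CL_new/CL_old = 0.0741 + 0.28 + 0.33 = 0.6841.
Average steady-state concentration ∝ 1/CL, so new value = 57.9 / 0.6841 = 84.6 μg/mL.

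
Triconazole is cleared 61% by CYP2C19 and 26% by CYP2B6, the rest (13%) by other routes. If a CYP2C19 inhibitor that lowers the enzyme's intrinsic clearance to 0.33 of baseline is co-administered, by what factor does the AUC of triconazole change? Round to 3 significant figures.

1.69

CYP2C19: 0.61 × 0.33 = 0.2013
CYP2B6: 0.26 (unchanged)
Other: 0.13 (unchanged)
Relative clearance = 0.2013 + 0.26 + 0.13 = 0.5913.
AUC ratio = CL_old/CL_new = 1 / 0.5913 = 1.69.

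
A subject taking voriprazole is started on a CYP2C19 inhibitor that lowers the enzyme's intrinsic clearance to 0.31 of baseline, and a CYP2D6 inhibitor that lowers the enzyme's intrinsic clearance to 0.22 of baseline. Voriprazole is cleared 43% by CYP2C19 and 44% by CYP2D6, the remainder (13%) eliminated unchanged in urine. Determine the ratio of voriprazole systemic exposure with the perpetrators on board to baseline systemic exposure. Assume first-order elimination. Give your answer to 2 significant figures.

2.8

The CYP2C19 pathway (43% of clearance) drops to 0.31× activity: 0.43 × 0.31 = 0.1333.
The CYP2D6 pathway (44% of clearance) falls to 0.22× activity: 0.44 × 0.22 = 0.0968.
The remaining 13% of clearance is unaffected.
New clearance relative to baseline: 0.1333 + 0.0968 + 0.13 = 0.3601.
Systemic exposure ∝ 1/CL: fold-change = 1 / 0.3601 = 2.8.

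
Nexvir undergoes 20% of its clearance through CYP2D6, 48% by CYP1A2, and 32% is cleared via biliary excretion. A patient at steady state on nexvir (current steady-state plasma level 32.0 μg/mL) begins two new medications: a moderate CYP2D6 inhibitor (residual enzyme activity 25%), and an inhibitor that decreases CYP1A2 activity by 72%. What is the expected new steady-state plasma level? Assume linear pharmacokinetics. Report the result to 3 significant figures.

63.4 μg/mL

The CYP2D6 pathway (20% of clearance) falls to 0.25× activity: 0.2 × 0.25 = 0.05.
The CYP1A2 pathway (48% of clearance) drops to 0.28× activity: 0.48 × 0.28 = 0.1344.
Non-CYP routes (32%) are unchanged.
Relative clearance = 0.05 + 0.1344 + 0.32 = 0.5044.
Dividing the baseline by the relative clearance: 32.0 / 0.5044 = 63.4 μg/mL.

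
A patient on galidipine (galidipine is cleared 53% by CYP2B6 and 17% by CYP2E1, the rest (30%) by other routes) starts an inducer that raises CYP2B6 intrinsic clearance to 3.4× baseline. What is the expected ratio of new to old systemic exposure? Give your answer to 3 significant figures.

The CYP2B6 pathway (53% of clearance) rises to 3.4× activity: 0.53 × 3.4 = 1.802.
CYP2E1 (17%) and the residual 30% are unaffected.
CL_new/CL_old = 1.802 + 0.17 + 0.3 = 2.272.
Systemic exposure ratio = CL_old/CL_new = 1 / 2.272 = 0.440.

0.440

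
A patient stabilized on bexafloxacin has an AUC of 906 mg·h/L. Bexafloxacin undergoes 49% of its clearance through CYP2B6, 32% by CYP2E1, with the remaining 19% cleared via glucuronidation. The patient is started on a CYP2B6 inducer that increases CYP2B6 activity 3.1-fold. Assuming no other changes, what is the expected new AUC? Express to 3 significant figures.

447 mg·h/L

The CYP2B6 pathway (49% of clearance) rises to 3.1× activity: 0.49 × 3.1 = 1.519.
CYP2E1 (32%) and the residual 19% are unaffected.
New clearance relative to baseline: 1.519 + 0.32 + 0.19 = 2.029.
With dosing unchanged, AUC scales as 1/CL: 906 / 2.029 = 447 mg·h/L.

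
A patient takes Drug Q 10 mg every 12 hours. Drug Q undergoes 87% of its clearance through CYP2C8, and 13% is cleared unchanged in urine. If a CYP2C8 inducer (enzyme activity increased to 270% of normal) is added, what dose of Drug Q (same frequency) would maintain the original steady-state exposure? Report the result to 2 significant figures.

CYP2C8: 0.87 × 2.7 = 2.349
Other: 0.13 (unchanged)
CL_new/CL_old = 2.349 + 0.13 = 2.479.
Exposure is unchanged when dose changes in proportion to clearance. New dose = 10 mg × 2.479 = 25 mg.

25 mg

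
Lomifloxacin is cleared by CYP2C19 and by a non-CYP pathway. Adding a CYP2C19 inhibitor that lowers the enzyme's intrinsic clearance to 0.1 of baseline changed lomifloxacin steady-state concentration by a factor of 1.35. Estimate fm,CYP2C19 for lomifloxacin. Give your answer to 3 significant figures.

0.288

Let x = fm,CYP2C19. Because steady-state concentration ∝ 1/CL, relative clearance fell to 1/1.35 = 0.7407.
Setting x·0.1 + (1 − x) = 0.7407 and solving: x = (0.7407 − 1)/(0.1 − 1) = 0.288.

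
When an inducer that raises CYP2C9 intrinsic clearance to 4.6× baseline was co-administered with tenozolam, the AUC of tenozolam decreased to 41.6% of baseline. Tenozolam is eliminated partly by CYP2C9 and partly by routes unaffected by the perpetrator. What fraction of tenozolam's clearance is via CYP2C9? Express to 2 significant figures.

0.39

CL'/CL = 1 / 0.416 = 2.404
4.6·fm + (1 − fm) = 2.404
fm = (2.404 − 1) / (4.6 − 1) = 0.39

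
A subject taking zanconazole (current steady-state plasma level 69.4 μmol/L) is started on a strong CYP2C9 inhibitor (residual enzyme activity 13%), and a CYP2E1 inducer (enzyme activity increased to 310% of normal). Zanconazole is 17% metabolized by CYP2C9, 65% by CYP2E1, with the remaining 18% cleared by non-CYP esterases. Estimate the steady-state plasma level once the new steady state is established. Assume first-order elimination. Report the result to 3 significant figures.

31.3 μmol/L

The CYP2C9 pathway (17% of clearance) drops to 0.13× activity: 0.17 × 0.13 = 0.0221.
The CYP2E1 pathway (65% of clearance) is boosted to 3.1× activity: 0.65 × 3.1 = 2.015.
Non-CYP routes (18%) are unchanged.
New clearance relative to baseline: 0.0221 + 2.015 + 0.18 = 2.2171.
Steady-state plasma level ∝ 1/CL: new value = 69.4 / 2.2171 = 31.3 μmol/L.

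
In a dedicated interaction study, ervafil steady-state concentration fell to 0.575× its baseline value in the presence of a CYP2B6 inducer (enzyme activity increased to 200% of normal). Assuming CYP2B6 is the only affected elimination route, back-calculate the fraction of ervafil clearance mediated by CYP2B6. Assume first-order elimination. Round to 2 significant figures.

Let fm be the CYP2B6 fraction. New clearance relative to baseline = fm × 2 + (1 − fm).
Steady-state concentration ratio = 1 / (new CL fraction), so new CL fraction = 1 / 0.575 = 1.739.
fm × 2 + 1 − fm = 1.739  ⇒  fm × (2 − 1) = 0.7391  ⇒  fm = 0.74.

0.74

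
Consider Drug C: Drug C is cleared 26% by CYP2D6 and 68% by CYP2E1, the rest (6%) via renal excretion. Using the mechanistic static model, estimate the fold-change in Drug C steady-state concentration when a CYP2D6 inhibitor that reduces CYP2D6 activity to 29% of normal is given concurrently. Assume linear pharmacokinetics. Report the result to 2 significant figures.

The CYP2D6 pathway (26% of clearance) is reduced to 0.29× activity: 0.26 × 0.29 = 0.0754.
CYP2E1 (68%) and the residual 6% are unaffected.
CL_new/CL_old = 0.0754 + 0.68 + 0.06 = 0.8154.
Steady-state concentration is inversely proportional to clearance, so the fold-change is 1 / 0.8154 = 1.2.

1.2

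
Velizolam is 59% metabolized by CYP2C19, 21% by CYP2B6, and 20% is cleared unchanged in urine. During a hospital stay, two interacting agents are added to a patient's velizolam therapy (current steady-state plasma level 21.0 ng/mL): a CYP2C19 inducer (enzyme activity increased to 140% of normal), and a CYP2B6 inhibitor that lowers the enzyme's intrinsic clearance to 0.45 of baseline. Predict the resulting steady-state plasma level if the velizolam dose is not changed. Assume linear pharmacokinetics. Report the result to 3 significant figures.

CYP2C19: 0.59 × 1.4 = 0.826
CYP2B6: 0.21 × 0.45 = 0.0945
Other: 0.2 (unchanged)
New clearance relative to baseline: 0.826 + 0.0945 + 0.2 = 1.1205.
Steady-state plasma level ∝ 1/CL: new value = 21.0 / 1.1205 = 18.7 ng/mL.

18.7 ng/mL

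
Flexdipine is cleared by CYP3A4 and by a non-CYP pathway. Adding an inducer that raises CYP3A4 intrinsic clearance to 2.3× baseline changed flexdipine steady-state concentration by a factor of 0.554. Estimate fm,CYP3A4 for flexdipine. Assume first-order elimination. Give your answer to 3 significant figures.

Call the CYP3A4 fraction fm. After the interaction, CL_new/CL_old = fm × 2.3 + (1 − fm).
Steady-state concentration ratio = 1 / (new CL fraction), so new CL fraction = 1 / 0.554 = 1.805.
fm × 2.3 + 1 − fm = 1.805  ⇒  fm × (2.3 − 1) = 0.8051  ⇒  fm = 0.619.

0.619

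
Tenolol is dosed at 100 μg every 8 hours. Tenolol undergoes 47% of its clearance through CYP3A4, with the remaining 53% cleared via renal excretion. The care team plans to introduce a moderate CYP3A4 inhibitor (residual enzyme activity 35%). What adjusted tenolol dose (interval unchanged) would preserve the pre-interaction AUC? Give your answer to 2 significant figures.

The CYP3A4 pathway (47% of clearance) is reduced to 0.35× activity: 0.47 × 0.35 = 0.1645.
Non-CYP routes (53%) are unchanged.
Relative clearance = 0.1645 + 0.53 = 0.6945.
Css,avg = (dose rate)/CL, so holding Css fixed requires dose ∝ CL: 100 × 0.6945 = 69 μg.

69 μg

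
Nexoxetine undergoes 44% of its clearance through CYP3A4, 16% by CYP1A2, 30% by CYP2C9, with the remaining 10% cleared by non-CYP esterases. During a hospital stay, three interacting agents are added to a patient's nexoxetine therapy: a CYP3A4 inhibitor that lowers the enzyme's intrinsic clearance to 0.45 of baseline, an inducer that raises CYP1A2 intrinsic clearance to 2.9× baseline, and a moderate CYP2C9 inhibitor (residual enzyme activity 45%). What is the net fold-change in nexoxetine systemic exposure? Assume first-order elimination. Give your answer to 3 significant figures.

1.11

CYP3A4: 0.44 × 0.45 = 0.198
CYP1A2: 0.16 × 2.9 = 0.464
CYP2C9: 0.3 × 0.45 = 0.135
Other: 0.1 (unchanged)
CL_new/CL_old = 0.198 + 0.464 + 0.135 + 0.1 = 0.897.
Systemic exposure ∝ 1/CL: fold-change = 1 / 0.897 = 1.11.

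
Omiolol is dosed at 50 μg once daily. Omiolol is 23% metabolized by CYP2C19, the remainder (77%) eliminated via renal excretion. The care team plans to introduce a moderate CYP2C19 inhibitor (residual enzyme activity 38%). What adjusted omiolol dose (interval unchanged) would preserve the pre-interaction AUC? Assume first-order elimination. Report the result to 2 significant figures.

43 μg

The CYP2C19 pathway (23% of clearance) drops to 0.38× activity: 0.23 × 0.38 = 0.0874.
Non-CYP routes (77%) are unchanged.
Relative clearance = 0.0874 + 0.77 = 0.8574.
Exposure is unchanged when dose changes in proportion to clearance. New dose = 50 μg × 0.8574 = 43 μg.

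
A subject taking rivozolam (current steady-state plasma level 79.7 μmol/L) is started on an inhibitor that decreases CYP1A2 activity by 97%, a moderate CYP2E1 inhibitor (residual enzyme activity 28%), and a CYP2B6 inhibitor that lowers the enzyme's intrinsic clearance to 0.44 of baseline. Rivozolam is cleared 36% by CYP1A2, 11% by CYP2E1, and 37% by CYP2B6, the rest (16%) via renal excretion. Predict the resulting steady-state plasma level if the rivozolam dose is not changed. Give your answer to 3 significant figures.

219 μmol/L

The CYP1A2 pathway (36% of clearance) is reduced to 0.03× activity: 0.36 × 0.03 = 0.0108.
The CYP2E1 pathway (11% of clearance) is reduced to 0.28× activity: 0.11 × 0.28 = 0.0308.
The CYP2B6 pathway (37% of clearance) drops to 0.44× activity: 0.37 × 0.44 = 0.1628.
Non-CYP routes (16%) are unchanged.
CL_new/CL_old = 0.0108 + 0.0308 + 0.1628 + 0.16 = 0.3644.
Dividing the baseline by the relative clearance: 79.7 / 0.3644 = 219 μmol/L.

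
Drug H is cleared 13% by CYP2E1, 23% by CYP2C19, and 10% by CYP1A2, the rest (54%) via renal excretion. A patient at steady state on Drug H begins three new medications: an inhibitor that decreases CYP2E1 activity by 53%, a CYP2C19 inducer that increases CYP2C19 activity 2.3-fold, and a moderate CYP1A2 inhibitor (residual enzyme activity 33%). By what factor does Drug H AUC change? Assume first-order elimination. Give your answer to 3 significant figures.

The CYP2E1 pathway (13% of clearance) is reduced to 0.47× activity: 0.13 × 0.47 = 0.0611.
The CYP2C19 pathway (23% of clearance) rises to 2.3× activity: 0.23 × 2.3 = 0.529.
The CYP1A2 pathway (10% of clearance) falls to 0.33× activity: 0.1 × 0.33 = 0.033.
The remaining 54% of clearance is unaffected.
New clearance relative to baseline: 0.0611 + 0.529 + 0.033 + 0.54 = 1.1631.
Because AUC varies inversely with clearance, the combined effect is 1 / 1.1631 = 0.860.

0.860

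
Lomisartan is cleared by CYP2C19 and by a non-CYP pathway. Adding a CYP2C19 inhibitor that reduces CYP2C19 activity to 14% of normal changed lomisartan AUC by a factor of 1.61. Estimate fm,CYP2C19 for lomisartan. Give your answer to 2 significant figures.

0.44

Let x = fm,CYP2C19. Because AUC ∝ 1/CL, relative clearance fell to 1/1.61 = 0.6211.
Only the CYP2C19 route changed, so 0.6211 = x·0.14 + (1 − x), giving x = 0.44.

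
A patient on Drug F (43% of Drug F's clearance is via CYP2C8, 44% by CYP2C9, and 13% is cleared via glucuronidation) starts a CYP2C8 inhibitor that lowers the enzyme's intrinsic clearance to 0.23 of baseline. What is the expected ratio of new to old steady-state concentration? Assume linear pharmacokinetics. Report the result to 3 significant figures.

The CYP2C8 pathway (43% of clearance) falls to 0.23× activity: 0.43 × 0.23 = 0.0989.
CYP2C9 (44%) and the residual 13% are unaffected.
Relative clearance = 0.0989 + 0.44 + 0.13 = 0.6689.
Steady-state concentration is inversely proportional to clearance, so the fold-change is 1 / 0.6689 = 1.49.

1.49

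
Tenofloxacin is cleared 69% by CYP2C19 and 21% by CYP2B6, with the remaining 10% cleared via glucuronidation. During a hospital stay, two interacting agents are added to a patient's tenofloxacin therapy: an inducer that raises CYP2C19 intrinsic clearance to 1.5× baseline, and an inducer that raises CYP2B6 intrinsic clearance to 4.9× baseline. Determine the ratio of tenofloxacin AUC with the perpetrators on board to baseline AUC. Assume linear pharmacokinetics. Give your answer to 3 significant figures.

The CYP2C19 pathway (69% of clearance) increases to 1.5× activity: 0.69 × 1.5 = 1.035.
The CYP2B6 pathway (21% of clearance) rises to 4.9× activity: 0.21 × 4.9 = 1.029.
Non-CYP routes (10%) are unchanged.
Relative clearance = 1.035 + 1.029 + 0.1 = 2.164.
Because AUC varies inversely with clearance, the combined effect is 1 / 2.164 = 0.462.

0.462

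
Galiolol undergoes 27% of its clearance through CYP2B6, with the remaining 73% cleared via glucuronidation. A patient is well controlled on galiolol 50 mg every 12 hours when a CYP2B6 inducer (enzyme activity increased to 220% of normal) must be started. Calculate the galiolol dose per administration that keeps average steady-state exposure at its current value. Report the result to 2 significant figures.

66 mg

CYP2B6: 0.27 × 2.2 = 0.594
Other: 0.73 (unchanged)
CL_new/CL_old = 0.594 + 0.73 = 1.324.
Css,avg = (dose rate)/CL, so holding Css fixed requires dose ∝ CL: 50 × 1.324 = 66 mg.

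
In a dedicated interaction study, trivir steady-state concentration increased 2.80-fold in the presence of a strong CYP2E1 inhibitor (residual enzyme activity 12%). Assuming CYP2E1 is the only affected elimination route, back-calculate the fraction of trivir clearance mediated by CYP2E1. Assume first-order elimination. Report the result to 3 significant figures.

Call the CYP2E1 fraction fm. After the interaction, CL_new/CL_old = fm × 0.12 + (1 − fm).
Steady-state concentration ratio = 1 / (new CL fraction), so new CL fraction = 1 / 2.80 = 0.3571.
fm × 0.12 + 1 − fm = 0.3571  ⇒  fm × (0.12 − 1) = −0.6429  ⇒  fm = 0.731.

0.731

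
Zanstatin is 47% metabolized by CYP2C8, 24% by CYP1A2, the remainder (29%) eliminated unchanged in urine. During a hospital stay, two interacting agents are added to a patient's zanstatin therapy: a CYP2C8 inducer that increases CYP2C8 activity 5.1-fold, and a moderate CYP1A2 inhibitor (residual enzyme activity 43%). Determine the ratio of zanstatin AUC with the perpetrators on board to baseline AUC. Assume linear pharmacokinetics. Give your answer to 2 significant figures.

0.36

The CYP2C8 pathway (47% of clearance) is boosted to 5.1× activity: 0.47 × 5.1 = 2.397.
The CYP1A2 pathway (24% of clearance) drops to 0.43× activity: 0.24 × 0.43 = 0.1032.
The remaining 29% of clearance is unaffected.
New clearance relative to baseline: 2.397 + 0.1032 + 0.29 = 2.7902.
Net AUC ratio = 1 / 2.7902 = 0.36.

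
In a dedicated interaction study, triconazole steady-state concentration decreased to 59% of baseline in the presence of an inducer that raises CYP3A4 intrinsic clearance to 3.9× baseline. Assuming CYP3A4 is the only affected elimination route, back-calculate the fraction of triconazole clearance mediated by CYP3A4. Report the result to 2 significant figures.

0.24

Write x for the fraction cleared via CYP3A4. The observed steady-state concentration change means clearance rose to 1/0.590 = 1.695 of baseline.
Setting x·3.9 + (1 − x) = 1.695 and solving: x = (1.695 − 1)/(3.9 − 1) = 0.24.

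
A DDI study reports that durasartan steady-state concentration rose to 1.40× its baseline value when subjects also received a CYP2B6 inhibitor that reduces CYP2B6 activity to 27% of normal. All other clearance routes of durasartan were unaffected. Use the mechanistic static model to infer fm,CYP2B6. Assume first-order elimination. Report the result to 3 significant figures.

CL'/CL = 1 / 1.40 = 0.7143
0.27·fm + (1 − fm) = 0.7143
fm = (0.7143 − 1) / (0.27 − 1) = 0.391

0.391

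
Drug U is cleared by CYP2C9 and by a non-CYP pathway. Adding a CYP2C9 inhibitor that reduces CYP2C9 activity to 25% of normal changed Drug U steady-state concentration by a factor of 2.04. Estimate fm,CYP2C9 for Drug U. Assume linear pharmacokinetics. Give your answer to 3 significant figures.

CL'/CL = 1 / 2.04 = 0.4902
0.25·fm + (1 − fm) = 0.4902
fm = (0.4902 − 1) / (0.25 − 1) = 0.680

0.680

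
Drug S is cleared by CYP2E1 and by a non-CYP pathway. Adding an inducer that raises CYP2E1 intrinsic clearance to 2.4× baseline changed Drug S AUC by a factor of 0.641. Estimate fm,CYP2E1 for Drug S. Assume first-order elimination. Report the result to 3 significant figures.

Let fm be the CYP2E1 fraction. New clearance relative to baseline = fm × 2.4 + (1 − fm).
AUC ratio = 1 / (new CL fraction), so new CL fraction = 1 / 0.641 = 1.56.
fm × 2.4 + 1 − fm = 1.56  ⇒  fm × (2.4 − 1) = 0.5601  ⇒  fm = 0.400.

0.400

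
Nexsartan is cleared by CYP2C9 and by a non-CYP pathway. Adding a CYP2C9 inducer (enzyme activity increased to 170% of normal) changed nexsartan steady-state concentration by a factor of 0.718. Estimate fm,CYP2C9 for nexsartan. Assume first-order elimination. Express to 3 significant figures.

Call the CYP2C9 fraction fm. After the interaction, CL_new/CL_old = fm × 1.7 + (1 − fm).
Steady-state concentration ratio = 1 / (new CL fraction), so new CL fraction = 1 / 0.718 = 1.393.
fm × 1.7 + 1 − fm = 1.393  ⇒  fm × (1.7 − 1) = 0.3928  ⇒  fm = 0.561.

0.561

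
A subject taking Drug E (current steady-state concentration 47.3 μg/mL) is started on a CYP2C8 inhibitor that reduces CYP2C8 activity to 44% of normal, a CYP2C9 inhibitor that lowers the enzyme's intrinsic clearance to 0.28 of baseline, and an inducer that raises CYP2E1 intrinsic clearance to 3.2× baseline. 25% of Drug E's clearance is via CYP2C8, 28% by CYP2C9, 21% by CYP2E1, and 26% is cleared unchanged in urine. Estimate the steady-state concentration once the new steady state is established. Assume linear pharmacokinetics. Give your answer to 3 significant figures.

The CYP2C8 pathway (25% of clearance) falls to 0.44× activity: 0.25 × 0.44 = 0.11.
The CYP2C9 pathway (28% of clearance) drops to 0.28× activity: 0.28 × 0.28 = 0.0784.
The CYP2E1 pathway (21% of clearance) increases to 3.2× activity: 0.21 × 3.2 = 0.672.
Non-CYP routes (26%) are unchanged.
Relative clearance = 0.11 + 0.0784 + 0.672 + 0.26 = 1.1204.
Dividing the baseline by the relative clearance: 47.3 / 1.1204 = 42.2 μg/mL.

42.2 μg/mL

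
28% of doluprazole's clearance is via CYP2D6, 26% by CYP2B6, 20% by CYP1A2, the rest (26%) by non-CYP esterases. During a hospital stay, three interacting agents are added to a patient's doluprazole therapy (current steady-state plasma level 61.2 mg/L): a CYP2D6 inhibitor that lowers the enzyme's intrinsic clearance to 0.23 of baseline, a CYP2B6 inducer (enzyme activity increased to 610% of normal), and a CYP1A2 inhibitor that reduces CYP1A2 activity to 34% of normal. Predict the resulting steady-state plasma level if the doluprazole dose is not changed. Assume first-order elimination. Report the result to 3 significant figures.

30.9 mg/L

The CYP2D6 pathway (28% of clearance) drops to 0.23× activity: 0.28 × 0.23 = 0.0644.
The CYP2B6 pathway (26% of clearance) increases to 6.1× activity: 0.26 × 6.1 = 1.586.
The CYP1A2 pathway (20% of clearance) is reduced to 0.34× activity: 0.2 × 0.34 = 0.068.
The remaining 26% of clearance is unaffected.
New clearance relative to baseline: 0.0644 + 1.586 + 0.068 + 0.26 = 1.9784.
New steady-state plasma level = 61.2 / 1.9784 = 30.9 mg/L (concentration scales inversely with clearance).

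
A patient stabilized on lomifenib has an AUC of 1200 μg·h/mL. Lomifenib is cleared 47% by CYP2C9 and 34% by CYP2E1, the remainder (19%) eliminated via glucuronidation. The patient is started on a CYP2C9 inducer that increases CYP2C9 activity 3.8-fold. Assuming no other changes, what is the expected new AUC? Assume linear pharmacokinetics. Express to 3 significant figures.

518 μg·h/mL

CYP2C9: 0.47 × 3.8 = 1.786
CYP2E1: 0.34 (unchanged)
Other: 0.19 (unchanged)
New clearance relative to baseline: 1.786 + 0.34 + 0.19 = 2.316.
With dosing unchanged, AUC scales as 1/CL: 1200 / 2.316 = 518 μg·h/mL.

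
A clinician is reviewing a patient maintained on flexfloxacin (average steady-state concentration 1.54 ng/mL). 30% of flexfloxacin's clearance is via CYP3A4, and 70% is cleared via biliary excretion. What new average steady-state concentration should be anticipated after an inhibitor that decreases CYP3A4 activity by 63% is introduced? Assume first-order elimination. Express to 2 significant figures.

1.9 ng/mL

The CYP3A4 pathway (30% of clearance) falls to 0.37× activity: 0.3 × 0.37 = 0.111.
The remaining 70% of clearance is unaffected.
CL_new/CL_old = 0.111 + 0.7 = 0.811.
New average steady-state concentration = baseline ÷ relative clearance = 1.54 / 0.811 = 1.9 ng/mL.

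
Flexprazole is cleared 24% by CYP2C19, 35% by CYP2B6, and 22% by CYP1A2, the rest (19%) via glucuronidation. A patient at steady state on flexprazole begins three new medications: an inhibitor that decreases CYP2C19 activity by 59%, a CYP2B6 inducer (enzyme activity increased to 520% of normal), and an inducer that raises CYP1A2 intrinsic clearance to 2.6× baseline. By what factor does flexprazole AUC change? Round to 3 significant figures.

The CYP2C19 pathway (24% of clearance) falls to 0.41× activity: 0.24 × 0.41 = 0.0984.
The CYP2B6 pathway (35% of clearance) increases to 5.2× activity: 0.35 × 5.2 = 1.82.
The CYP1A2 pathway (22% of clearance) rises to 2.6× activity: 0.22 × 2.6 = 0.572.
The remaining 19% of clearance is unaffected.
CL_new/CL_old = 0.0984 + 1.82 + 0.572 + 0.19 = 2.6804.
AUC ∝ 1/CL: fold-change = 1 / 2.6804 = 0.373.

0.373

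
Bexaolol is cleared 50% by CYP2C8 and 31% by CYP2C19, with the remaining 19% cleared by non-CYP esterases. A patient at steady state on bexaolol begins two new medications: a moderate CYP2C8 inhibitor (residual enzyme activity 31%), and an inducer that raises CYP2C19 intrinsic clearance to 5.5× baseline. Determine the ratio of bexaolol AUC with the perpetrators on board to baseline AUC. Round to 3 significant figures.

The CYP2C8 pathway (50% of clearance) drops to 0.31× activity: 0.5 × 0.31 = 0.155.
The CYP2C19 pathway (31% of clearance) increases to 5.5× activity: 0.31 × 5.5 = 1.705.
Non-CYP routes (19%) are unchanged.
Relative clearance = 0.155 + 1.705 + 0.19 = 2.05.
Because AUC varies inversely with clearance, the combined effect is 1 / 2.05 = 0.488.

0.488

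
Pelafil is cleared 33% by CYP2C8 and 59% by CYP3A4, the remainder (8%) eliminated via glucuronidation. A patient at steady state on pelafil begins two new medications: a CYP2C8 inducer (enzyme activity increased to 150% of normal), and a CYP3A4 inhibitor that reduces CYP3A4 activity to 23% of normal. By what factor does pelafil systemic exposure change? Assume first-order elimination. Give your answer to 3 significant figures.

1.41

The CYP2C8 pathway (33% of clearance) rises to 1.5× activity: 0.33 × 1.5 = 0.495.
The CYP3A4 pathway (59% of clearance) falls to 0.23× activity: 0.59 × 0.23 = 0.1357.
Non-CYP routes (8%) are unchanged.
New clearance relative to baseline: 0.495 + 0.1357 + 0.08 = 0.7107.
Net systemic exposure ratio = 1 / 0.7107 = 1.41.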